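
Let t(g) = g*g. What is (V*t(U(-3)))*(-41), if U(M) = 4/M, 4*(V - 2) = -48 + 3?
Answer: 6068/9 ≈ 674.22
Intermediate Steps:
V = -37/4 (V = 2 + (-48 + 3)/4 = 2 + (1/4)*(-45) = 2 - 45/4 = -37/4 ≈ -9.2500)
t(g) = g**2
(V*t(U(-3)))*(-41) = -37*(4/(-3))**2/4*(-41) = -37*(4*(-1/3))**2/4*(-41) = -37*(-4/3)**2/4*(-41) = -37/4*16/9*(-41) = -148/9*(-41) = 6068/9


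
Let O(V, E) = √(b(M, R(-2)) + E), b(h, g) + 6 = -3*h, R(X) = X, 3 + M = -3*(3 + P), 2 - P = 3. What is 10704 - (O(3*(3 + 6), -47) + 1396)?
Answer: 9308 - I*√26 ≈ 9308.0 - 5.099*I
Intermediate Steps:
P = -1 (P = 2 - 1*3 = 2 - 3 = -1)
M = -9 (M = -3 - 3*(3 - 1) = -3 - 3*2 = -3 - 6 = -9)
b(h, g) = -6 - 3*h
O(V, E) = √(21 + E) (O(V, E) = √((-6 - 3*(-9)) + E) = √((-6 + 27) + E) = √(21 + E))
10704 - (O(3*(3 + 6), -47) + 1396) = 10704 - (√(21 - 47) + 1396) = 10704 - (√(-26) + 1396) = 10704 - (I*√26 + 1396) = 10704 - (1396 + I*√26) = 10704 + (-1396 - I*√26) = 9308 - I*√26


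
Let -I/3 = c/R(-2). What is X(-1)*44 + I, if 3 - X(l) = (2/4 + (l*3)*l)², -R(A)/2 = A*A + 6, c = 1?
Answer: -8137/20 ≈ -406.85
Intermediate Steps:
R(A) = -12 - 2*A² (R(A) = -2*(A*A + 6) = -2*(A² + 6) = -2*(6 + A²) = -12 - 2*A²)
I = 3/20 (I = -3/(-12 - 2*(-2)²) = -3/(-12 - 2*4) = -3/(-12 - 8) = -3/(-20) = -3*(-1)/20 = -3*(-1/20) = 3/20 ≈ 0.15000)
X(l) = 3 - (½ + 3*l²)² (X(l) = 3 - (2/4 + (l*3)*l)² = 3 - (2*(¼) + (3*l)*l)² = 3 - (½ + 3*l²)²)
X(-1)*44 + I = (3 - (1 + 6*(-1)²)²/4)*44 + 3/20 = (3 - (1 + 6*1)²/4)*44 + 3/20 = (3 - (1 + 6)²/4)*44 + 3/20 = (3 - ¼*7²)*44 + 3/20 = (3 - ¼*49)*44 + 3/20 = (3 - 49/4)*44 + 3/20 = -37/4*44 + 3/20 = -407 + 3/20 = -8137/20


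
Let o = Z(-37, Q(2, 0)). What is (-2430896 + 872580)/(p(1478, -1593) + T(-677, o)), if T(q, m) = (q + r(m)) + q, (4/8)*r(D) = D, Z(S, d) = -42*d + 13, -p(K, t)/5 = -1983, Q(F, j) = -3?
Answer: -1558316/8839 ≈ -176.30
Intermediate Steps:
p(K, t) = 9915 (p(K, t) = -5*(-1983) = 9915)
Z(S, d) = 13 - 42*d
o = 139 (o = 13 - 42*(-3) = 13 + 126 = 139)
r(D) = 2*D
T(q, m) = 2*m + 2*q (T(q, m) = (q + 2*m) + q = 2*m + 2*q)
(-2430896 + 872580)/(p(1478, -1593) + T(-677, o)) = (-2430896 + 872580)/(9915 + (2*139 + 2*(-677))) = -1558316/(9915 + (278 - 1354)) = -1558316/(9915 - 1076) = -1558316/8839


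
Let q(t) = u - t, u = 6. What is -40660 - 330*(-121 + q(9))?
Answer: 260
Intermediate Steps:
q(t) = 6 - t
-40660 - 330*(-121 + q(9)) = -40660 - 330*(-121 + (6 - 1*9)) = -40660 - 330*(-121 + (6 - 9)) = -40660 - 330*(-121 - 3) = -40660 - 330*(-124) = -40660 - 1*(-40920) = -40660 + 40920 = 260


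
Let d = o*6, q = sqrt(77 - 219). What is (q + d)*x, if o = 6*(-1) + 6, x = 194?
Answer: 194*I*sqrt(142) ≈ 2311.8*I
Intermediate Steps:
q = I*sqrt(142) (q = sqrt(-142) = I*sqrt(142) ≈ 11.916*I)
o = 0 (o = -6 + 6 = 0)
d = 0 (d = 0*6 = 0)
(q + d)*x = (I*sqrt(142) + 0)*194 = (I*sqrt(142))*194 = 194*I*sqrt(142)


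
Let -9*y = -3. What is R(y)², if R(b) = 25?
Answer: 625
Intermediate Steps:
y = ⅓ (y = -⅑*(-3) = ⅓ ≈ 0.33333)
R(y)² = 25² = 625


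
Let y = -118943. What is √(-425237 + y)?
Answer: 26*I*√805 ≈ 737.69*I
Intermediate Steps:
√(-425237 + y) = √(-425237 - 118943) = √(-544180) = 26*I*√805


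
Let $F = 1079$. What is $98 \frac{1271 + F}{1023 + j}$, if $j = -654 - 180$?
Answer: $\frac{32900}{27} \approx 1218.5$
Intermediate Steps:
$j = -834$ ($j = -654 - 180 = -834$)
$98 \frac{1271 + F}{1023 + j} = 98 \frac{1271 + 1079}{1023 - 834} = 98 \cdot \frac{2350}{189} = \frac{32900}{27}$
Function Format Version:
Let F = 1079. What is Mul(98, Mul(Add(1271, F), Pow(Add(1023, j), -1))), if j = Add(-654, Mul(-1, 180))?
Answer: Rational(32900, 27) ≈ 1218.5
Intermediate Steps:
j = -834 (j = Add(-654, -180) = -834)
Mul(98, Mul(Add(1271, F), Pow(Add(1023, j), -1))) = Mul(98, Mul(Add(1271, 1079), Pow(Add(1023, -834), -1))) = Mul(98, Mul(2350, Pow(189, -1))) = Mul(98, Mul(2350, Rational(1, 189))) = Mul(98, Rational(2350, 189)) = Rational(32900, 27)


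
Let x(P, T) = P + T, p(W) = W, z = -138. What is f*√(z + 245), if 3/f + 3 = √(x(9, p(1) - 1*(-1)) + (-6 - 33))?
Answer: -9*√107/37 - 6*I*√749/37 ≈ -2.5161 - 4.438*I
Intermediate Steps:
f = 3/(-3 + 2*I*√7) (f = 3/(-3 + √((9 + (1 - 1*(-1))) + (-6 - 33))) = 3/(-3 + √((9 + (1 + 1)) - 39)) = 3/(-3 + √((9 + 2) - 39)) = 3/(-3 + √(11 - 39)) = 3/(-3 + √(-28)) = 3/(-3 + 2*I*√7) ≈ -0.24324 - 0.42904*I)
f*√(z + 245) = (-9/37 - 6*I*√7/37)*√(-138 + 245) = (-9/37 - 6*I*√7/37)*√107 = √107*(-9/37 - 6*I*√7/37)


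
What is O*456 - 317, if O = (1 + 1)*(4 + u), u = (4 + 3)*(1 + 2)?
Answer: 22483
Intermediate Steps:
u = 21 (u = 7*3 = 21)
O = 50 (O = (1 + 1)*(4 + 21) = 2*25 = 50)
O*456 - 317 = 50*456 - 317 = 22800 - 317 = 22483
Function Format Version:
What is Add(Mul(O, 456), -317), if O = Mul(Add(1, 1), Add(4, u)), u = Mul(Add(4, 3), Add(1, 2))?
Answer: 22483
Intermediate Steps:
u = 21 (u = Mul(7, 3) = 21)
O = 50 (O = Mul(Add(1, 1), Add(4, 21)) = Mul(2, 25) = 50)
Add(Mul(O, 456), -317) = Add(Mul(50, 456), -317) = Add(22800, -317) = 22483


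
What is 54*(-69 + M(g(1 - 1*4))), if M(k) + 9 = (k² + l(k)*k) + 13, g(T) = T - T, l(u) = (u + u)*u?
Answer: -3510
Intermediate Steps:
l(u) = 2*u² (l(u) = (2*u)*u = 2*u²)
g(T) = 0
M(k) = 4 + k² + 2*k³ (M(k) = -9 + ((k² + (2*k²)*k) + 13) = -9 + ((k² + 2*k³) + 13) = -9 + (13 + k² + 2*k³) = 4 + k² + 2*k³)
54*(-69 + M(g(1 - 1*4))) = 54*(-69 + (4 + 0² + 2*0³)) = 54*(-69 + (4 + 0 + 2*0)) = 54*(-69 + (4 + 0 + 0)) = 54*(-69 + 4) = 54*(-65) = -3510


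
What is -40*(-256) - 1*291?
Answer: 9949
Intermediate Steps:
-40*(-256) - 1*291 = 10240 - 291 = 9949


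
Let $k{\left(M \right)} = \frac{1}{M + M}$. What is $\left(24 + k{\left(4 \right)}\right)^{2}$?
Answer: $\frac{37249}{64} \approx 582.02$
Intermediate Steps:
$k{\left(M \right)} = \frac{1}{2 M}$
$\left(24 + k{\left(4 \right)}\right)^{2} = \left(24 + \frac{1}{2 \cdot 4}\right)^{2} = \left(24 + \frac{1}{2} \cdot \frac{1}{4}\right)^{2} = \left(24 + \frac{1}{8}\right)^{2} = \left(\frac{193}{8}\right)^{2} = \frac{37249}{64}$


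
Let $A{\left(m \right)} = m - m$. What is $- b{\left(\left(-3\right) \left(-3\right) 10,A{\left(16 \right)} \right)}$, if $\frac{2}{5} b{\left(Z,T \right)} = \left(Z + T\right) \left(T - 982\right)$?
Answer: $220950$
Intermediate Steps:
$A{\left(m \right)} = 0$
$b{\left(Z,T \right)} = \frac{5 \left(-982 + T\right) \left(T + Z\right)}{2}$ ($b{\left(Z,T \right)} = \frac{5 \left(Z + T\right) \left(T - 982\right)}{2} = \frac{5 \left(T + Z\right) \left(-982 + T\right)}{2} = \frac{5 \left(-982 + T\right) \left(T + Z\right)}{2}$)
$- b{\left(\left(-3\right) \left(-3\right) 10,A{\left(16 \right)} \right)} = - (\left(-2455\right) 0 - 2455 \left(-3\right) \left(-3\right) 10 + \frac{5 \cdot 0^{2}}{2} + \frac{5}{2} \cdot 0 \left(-3\right) \left(-3\right) 10) = - (0 - 2455 \cdot 9 \cdot 10 + \frac{5}{2} \cdot 0 + \frac{5}{2} \cdot 0 \cdot 9 \cdot 10) = - (0 - 220950 + 0 + \frac{5}{2} \cdot 0 \cdot 90) = - (0 - 220950 + 0 + 0) = \left(-1\right) \left(-220950\right) = 220950$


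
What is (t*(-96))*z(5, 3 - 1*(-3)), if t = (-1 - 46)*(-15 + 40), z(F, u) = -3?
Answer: -338400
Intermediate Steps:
t = -1175 (t = -47*25 = -1175)
(t*(-96))*z(5, 3 - 1*(-3)) = -1175*(-96)*(-3) = 112800*(-3) = -338400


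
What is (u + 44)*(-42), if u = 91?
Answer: -5670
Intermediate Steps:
(u + 44)*(-42) = (91 + 44)*(-42) = 135*(-42) = -5670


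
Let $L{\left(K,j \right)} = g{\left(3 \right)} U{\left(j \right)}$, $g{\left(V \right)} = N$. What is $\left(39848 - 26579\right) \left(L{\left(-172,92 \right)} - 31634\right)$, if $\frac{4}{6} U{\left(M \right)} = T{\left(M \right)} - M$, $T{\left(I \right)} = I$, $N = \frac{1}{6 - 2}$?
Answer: $-419751546$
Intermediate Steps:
$N = \frac{1}{4} \approx 0.25$
$g{\left(V \right)} = \frac{1}{4}$
$U{\left(M \right)} = 0$ ($U{\left(M \right)} = \frac{3 \left(M - M\right)}{2} = \frac{3}{2} \cdot 0 = 0$)
$L{\left(K,j \right)} = 0$ ($L{\left(K,j \right)} = \frac{1}{4} \cdot 0 = 0$)
$\left(39848 - 26579\right) \left(L{\left(-172,92 \right)} - 31634\right) = \left(39848 - 26579\right) \left(0 - 31634\right) = 13269 \left(-31634\right) = -419751546$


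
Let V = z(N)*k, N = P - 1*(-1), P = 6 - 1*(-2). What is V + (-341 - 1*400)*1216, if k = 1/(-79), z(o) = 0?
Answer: -901056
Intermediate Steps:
P = 8 (P = 6 + 2 = 8)
N = 9 (N = 8 - 1*(-1) = 8 + 1 = 9)
k = -1/79 ≈ -0.012658
V = 0 (V = 0*(-1/79) = 0)
V + (-341 - 1*400)*1216 = 0 + (-341 - 1*400)*1216 = 0 + (-341 - 400)*1216 = 0 - 741*1216 = 0 - 901056 = -901056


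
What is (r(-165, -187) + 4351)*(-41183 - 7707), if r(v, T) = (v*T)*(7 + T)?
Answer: 271317450610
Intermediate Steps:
r(v, T) = T*v*(7 + T) (r(v, T) = (T*v)*(7 + T) = T*v*(7 + T))
(r(-165, -187) + 4351)*(-41183 - 7707) = (-187*(-165)*(7 - 187) + 4351)*(-41183 - 7707) = (-187*(-165)*(-180) + 4351)*(-48890) = (-5553900 + 4351)*(-48890) = -5549549*(-48890) = 271317450610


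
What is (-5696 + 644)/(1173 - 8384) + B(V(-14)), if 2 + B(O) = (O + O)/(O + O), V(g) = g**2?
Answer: -2159/7211 ≈ -0.29940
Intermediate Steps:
B(O) = -1 (B(O) = -2 + (O + O)/(O + O) = -2 + (2*O)/((2*O)) = -2 + (2*O)*(1/(2*O)) = -2 + 1 = -1)
(-5696 + 644)/(1173 - 8384) + B(V(-14)) = (-5696 + 644)/(1173 - 8384) - 1 = -5052/(-7211) - 1 = -5052*(-1/7211) - 1 = 5052/7211 - 1 = -2159/7211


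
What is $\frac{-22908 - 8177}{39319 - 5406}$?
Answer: $- \frac{31085}{33913} \approx -0.91661$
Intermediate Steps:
$\frac{-22908 - 8177}{39319 - 5406} = \frac{-22908 - 8177}{33913} = \left(-31085\right) \frac{1}{33913} = - \frac{31085}{33913}$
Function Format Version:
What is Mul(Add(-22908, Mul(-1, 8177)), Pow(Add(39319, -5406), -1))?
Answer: Rational(-31085, 33913) ≈ -0.91661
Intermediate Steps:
Mul(Add(-22908, Mul(-1, 8177)), Pow(Add(39319, -5406), -1)) = Mul(Add(-22908, -8177), Pow(33913, -1)) = Mul(-31085, Rational(1, 33913)) = Rational(-31085, 33913)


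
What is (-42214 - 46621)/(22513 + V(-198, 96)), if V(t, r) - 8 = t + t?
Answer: -17767/4425 ≈ -4.0151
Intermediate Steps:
V(t, r) = 8 + 2*t (V(t, r) = 8 + (t + t) = 8 + 2*t)
(-42214 - 46621)/(22513 + V(-198, 96)) = (-42214 - 46621)/(22513 + (8 + 2*(-198))) = -88835/(22513 + (8 - 396)) = -88835/(22513 - 388) = -88835/22125 = -88835*1/22125 = -17767/4425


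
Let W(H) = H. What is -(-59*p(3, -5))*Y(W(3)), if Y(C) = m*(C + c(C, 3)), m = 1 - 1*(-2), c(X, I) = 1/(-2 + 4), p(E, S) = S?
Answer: -6195/2 ≈ -3097.5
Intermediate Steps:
c(X, I) = ½ (c(X, I) = 1/2 = ½)
m = 3 (m = 1 + 2 = 3)
Y(C) = 3/2 + 3*C (Y(C) = 3*(C + ½) = 3*(½ + C) = 3/2 + 3*C)
-(-59*p(3, -5))*Y(W(3)) = -(-59*(-5))*(3/2 + 3*3) = -295*(3/2 + 9) = -295*21/2 = -1*6195/2 = -6195/2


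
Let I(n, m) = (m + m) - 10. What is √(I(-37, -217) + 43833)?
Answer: 3*√4821 ≈ 208.30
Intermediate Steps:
I(n, m) = -10 + 2*m (I(n, m) = 2*m - 10 = -10 + 2*m)
√(I(-37, -217) + 43833) = √((-10 + 2*(-217)) + 43833) = √((-10 - 434) + 43833) = √(-444 + 43833) = √43389 = 3*√4821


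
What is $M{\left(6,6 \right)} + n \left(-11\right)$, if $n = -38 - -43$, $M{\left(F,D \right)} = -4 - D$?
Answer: $-65$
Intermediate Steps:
$n = 5$ ($n = -38 + 43 = 5$)
$M{\left(6,6 \right)} + n \left(-11\right) = \left(-4 - 6\right) + 5 \left(-11\right) = \left(-4 - 6\right) - 55 = -10 - 55 = -65$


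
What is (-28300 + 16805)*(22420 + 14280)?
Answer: -421866500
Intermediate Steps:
(-28300 + 16805)*(22420 + 14280) = -11495*36700 = -421866500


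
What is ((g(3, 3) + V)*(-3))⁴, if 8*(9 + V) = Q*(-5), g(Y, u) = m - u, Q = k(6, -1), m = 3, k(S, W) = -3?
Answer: 855036081/4096 ≈ 2.0875e+5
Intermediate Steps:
Q = -3
g(Y, u) = 3 - u
V = -57/8 (V = -9 + (-3*(-5))/8 = -9 + (⅛)*15 = -9 + 15/8 = -57/8 ≈ -7.1250)
((g(3, 3) + V)*(-3))⁴ = (((3 - 1*3) - 57/8)*(-3))⁴ = (((3 - 3) - 57/8)*(-3))⁴ = ((0 - 57/8)*(-3))⁴ = (-57/8*(-3))⁴ = (171/8)⁴ = 855036081/4096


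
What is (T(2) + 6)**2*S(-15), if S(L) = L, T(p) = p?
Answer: -960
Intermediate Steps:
(T(2) + 6)**2*S(-15) = (2 + 6)**2*(-15) = 8**2*(-15) = 64*(-15) = -960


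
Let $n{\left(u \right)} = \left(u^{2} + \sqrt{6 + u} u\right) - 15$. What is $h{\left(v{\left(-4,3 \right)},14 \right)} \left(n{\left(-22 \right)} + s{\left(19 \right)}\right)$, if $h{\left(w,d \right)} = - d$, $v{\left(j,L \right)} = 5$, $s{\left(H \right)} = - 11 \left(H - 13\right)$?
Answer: $-5642 + 1232 i \approx -5642.0 + 1232.0 i$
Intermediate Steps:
$s{\left(H \right)} = 143 - 11 H$ ($s{\left(H \right)} = - 11 \left(-13 + H\right) = 143 - 11 H$)
$n{\left(u \right)} = -15 + u^{2} + u \sqrt{6 + u}$ ($n{\left(u \right)} = \left(u^{2} + u \sqrt{6 + u}\right) - 15 = -15 + u^{2} + u \sqrt{6 + u}$)
$h{\left(v{\left(-4,3 \right)},14 \right)} \left(n{\left(-22 \right)} + s{\left(19 \right)}\right) = \left(-1\right) 14 \left(\left(-15 + \left(-22\right)^{2} - 22 \sqrt{6 - 22}\right) + \left(143 - 209\right)\right) = - 14 \left(\left(-15 + 484 - 22 \sqrt{-16}\right) + \left(143 - 209\right)\right) = - 14 \left(\left(-15 + 484 - 22 \cdot 4 i\right) - 66\right) = - 14 \left(\left(-15 + 484 - 88 i\right) - 66\right) = - 14 \left(\left(469 - 88 i\right) - 66\right) = - 14 \left(403 - 88 i\right) = -5642 + 1232 i$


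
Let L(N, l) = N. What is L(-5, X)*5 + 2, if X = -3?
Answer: -23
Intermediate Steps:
L(-5, X)*5 + 2 = -5*5 + 2 = -25 + 2 = -23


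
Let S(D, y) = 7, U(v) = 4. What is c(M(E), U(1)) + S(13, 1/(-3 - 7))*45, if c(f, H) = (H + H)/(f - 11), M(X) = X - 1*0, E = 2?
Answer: 2827/9 ≈ 314.11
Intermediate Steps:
M(X) = X (M(X) = X + 0 = X)
c(f, H) = 2*H/(-11 + f) (c(f, H) = (2*H)/(-11 + f) = 2*H/(-11 + f))
c(M(E), U(1)) + S(13, 1/(-3 - 7))*45 = 2*4/(-11 + 2) + 7*45 = 2*4/(-9) + 315 = 2*4*(-1/9) + 315 = -8/9 + 315 = 2827/9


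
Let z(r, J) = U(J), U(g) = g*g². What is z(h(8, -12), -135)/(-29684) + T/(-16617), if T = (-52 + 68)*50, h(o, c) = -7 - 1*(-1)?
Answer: 40860304175/493259028 ≈ 82.837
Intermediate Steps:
h(o, c) = -6 (h(o, c) = -7 + 1 = -6)
U(g) = g³
z(r, J) = J³
T = 800 (T = 16*50 = 800)
z(h(8, -12), -135)/(-29684) + T/(-16617) = (-135)³/(-29684) + 800/(-16617) = -2460375*(-1/29684) + 800*(-1/16617) = 2460375/29684 - 800/16617 = 40860304175/493259028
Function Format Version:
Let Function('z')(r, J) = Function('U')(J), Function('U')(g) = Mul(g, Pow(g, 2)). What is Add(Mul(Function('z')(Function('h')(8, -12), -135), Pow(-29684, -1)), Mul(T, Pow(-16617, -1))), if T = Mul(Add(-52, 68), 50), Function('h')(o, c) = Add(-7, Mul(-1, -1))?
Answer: Rational(40860304175, 493259028) ≈ 82.837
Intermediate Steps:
Function('h')(o, c) = -6 (Function('h')(o, c) = Add(-7, 1) = -6)
Function('U')(g) = Pow(g, 3)
Function('z')(r, J) = Pow(J, 3)
T = 800 (T = Mul(16, 50) = 800)
Add(Mul(Function('z')(Function('h')(8, -12), -135), Pow(-29684, -1)), Mul(T, Pow(-16617, -1))) = Add(Mul(Pow(-135, 3), Pow(-29684, -1)), Mul(800, Pow(-16617, -1))) = Add(Mul(-2460375, Rational(-1, 29684)), Mul(800, Rational(-1, 16617))) = Add(Rational(2460375, 29684), Rational(-800, 16617)) = Rational(40860304175, 493259028)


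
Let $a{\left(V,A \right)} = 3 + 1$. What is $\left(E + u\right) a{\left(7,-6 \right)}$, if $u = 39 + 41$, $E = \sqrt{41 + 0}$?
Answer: $320 + 4 \sqrt{41} \approx 345.61$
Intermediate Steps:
$a{\left(V,A \right)} = 4$
$E = \sqrt{41} \approx 6.4031$
$u = 80$
$\left(E + u\right) a{\left(7,-6 \right)} = \left(\sqrt{41} + 80\right) 4 = \left(80 + \sqrt{41}\right) 4 = 320 + 4 \sqrt{41}$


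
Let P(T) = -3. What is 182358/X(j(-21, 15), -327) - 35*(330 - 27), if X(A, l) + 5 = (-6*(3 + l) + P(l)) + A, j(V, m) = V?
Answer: -20126217/1915 ≈ -10510.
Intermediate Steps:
X(A, l) = -26 + A - 6*l (X(A, l) = -5 + ((-6*(3 + l) - 3) + A) = -5 + (((-18 - 6*l) - 3) + A) = -5 + ((-21 - 6*l) + A) = -5 + (-21 + A - 6*l) = -26 + A - 6*l)
182358/X(j(-21, 15), -327) - 35*(330 - 27) = 182358/(-26 - 21 - 6*(-327)) - 35*(330 - 27) = 182358/(-26 - 21 + 1962) - 35*303 = 182358/1915 - 10605 = -20126217/1915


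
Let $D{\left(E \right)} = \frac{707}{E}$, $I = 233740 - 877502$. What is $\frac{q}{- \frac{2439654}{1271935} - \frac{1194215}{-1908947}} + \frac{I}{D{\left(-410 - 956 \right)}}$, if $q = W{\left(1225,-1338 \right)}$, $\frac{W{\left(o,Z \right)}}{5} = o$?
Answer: $\frac{56105265483316304129}{45279834165659} \approx 1.2391 \cdot 10^{6}$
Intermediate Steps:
$W{\left(o,Z \right)} = 5 o$
$q = 6125$ ($q = 5 \cdot 1225 = 6125$)
$I = -643762$
$\frac{q}{- \frac{2439654}{1271935} - \frac{1194215}{-1908947}} + \frac{I}{D{\left(-410 - 956 \right)}} = \frac{6125}{- \frac{2439654}{1271935} - \frac{1194215}{-1908947}} - \frac{643762}{707 \frac{1}{-410 - 956}} = \frac{6125}{\left(-2439654\right) \frac{1}{1271935} - - \frac{1194215}{1908947}} - \frac{643762}{707 \frac{1}{-1366}} = \frac{6125}{- \frac{348522}{181705} + \frac{1194215}{1908947}} - \frac{643762}{707 \left(- \frac{1}{1366}\right)} = \frac{6125}{- \frac{448315189759}{346865214635}} - \frac{643762}{- \frac{707}{1366}} = 6125 \left(- \frac{346865214635}{448315189759}\right) - - \frac{125625556}{101} = - \frac{2124549439639375}{448315189759} + \frac{125625556}{101} = \frac{56105265483316304129}{45279834165659}$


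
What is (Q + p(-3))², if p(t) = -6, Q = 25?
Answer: 361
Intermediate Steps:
(Q + p(-3))² = (25 - 6)² = 19² = 361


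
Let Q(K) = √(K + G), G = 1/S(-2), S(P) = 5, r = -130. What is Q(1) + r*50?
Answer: -6500 + √30/5 ≈ -6498.9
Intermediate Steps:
G = ⅕ (G = 1/5 = ⅕ ≈ 0.20000)
Q(K) = √(⅕ + K) (Q(K) = √(K + ⅕) = √(⅕ + K))
Q(1) + r*50 = √(5 + 25*1)/5 - 130*50 = √(5 + 25)/5 - 6500 = √30/5 - 6500 = -6500 + √30/5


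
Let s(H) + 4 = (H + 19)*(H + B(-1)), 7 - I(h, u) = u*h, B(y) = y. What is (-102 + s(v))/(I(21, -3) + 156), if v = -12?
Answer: -197/226 ≈ -0.87168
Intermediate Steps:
I(h, u) = 7 - h*u (I(h, u) = 7 - u*h = 7 - h*u)
s(H) = -4 + (-1 + H)*(19 + H) (s(H) = -4 + (H + 19)*(H - 1) = -4 + (19 + H)*(-1 + H) = -4 + (-1 + H)*(19 + H))
(-102 + s(v))/(I(21, -3) + 156) = (-102 + (-23 + (-12)**2 + 18*(-12)))/((7 - 1*21*(-3)) + 156) = (-102 + (-23 + 144 - 216))/((7 + 63) + 156) = (-102 - 95)/(70 + 156) = -197/226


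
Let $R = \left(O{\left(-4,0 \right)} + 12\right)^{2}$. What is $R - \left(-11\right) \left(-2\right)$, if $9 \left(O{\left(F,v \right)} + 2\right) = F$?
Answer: $\frac{5614}{81} \approx 69.309$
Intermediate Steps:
$O{\left(F,v \right)} = -2 + \frac{F}{9}$
$R = \frac{7396}{81}$ ($R = \left(\left(-2 + \frac{1}{9} \left(-4\right)\right) + 12\right)^{2} = \left(\left(-2 - \frac{4}{9}\right) + 12\right)^{2} = \left(- \frac{22}{9} + 12\right)^{2} = \left(\frac{86}{9}\right)^{2} = \frac{7396}{81} \approx 91.309$)
$R - \left(-11\right) \left(-2\right) = \frac{7396}{81} - \left(-11\right) \left(-2\right) = \frac{7396}{81} - 22 = \frac{5614}{81}$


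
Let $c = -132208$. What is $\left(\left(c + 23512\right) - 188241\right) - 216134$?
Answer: $-513071$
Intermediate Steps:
$\left(\left(c + 23512\right) - 188241\right) - 216134 = \left(\left(-132208 + 23512\right) - 188241\right) - 216134 = \left(-108696 - 188241\right) - 216134 = -296937 - 216134 = -513071$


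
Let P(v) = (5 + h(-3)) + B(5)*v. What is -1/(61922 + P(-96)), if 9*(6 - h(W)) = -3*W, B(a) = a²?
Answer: -1/59532 ≈ -1.6798e-5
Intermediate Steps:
h(W) = 6 + W/3 (h(W) = 6 - (-1)*W/3 = 6 + W/3)
P(v) = 10 + 25*v (P(v) = (5 + (6 + (⅓)*(-3))) + 5²*v = (5 + (6 - 1)) + 25*v = (5 + 5) + 25*v = 10 + 25*v)
-1/(61922 + P(-96)) = -1/(61922 + (10 + 25*(-96))) = -1/(61922 + (10 - 2400)) = -1/(61922 - 2390) = -1/59532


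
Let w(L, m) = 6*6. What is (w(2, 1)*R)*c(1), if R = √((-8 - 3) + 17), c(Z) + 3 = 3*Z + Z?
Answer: 36*√6 ≈ 88.182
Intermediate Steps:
w(L, m) = 36
c(Z) = -3 + 4*Z (c(Z) = -3 + (3*Z + Z) = -3 + 4*Z)
R = √6 (R = √(-11 + 17) = √6 ≈ 2.4495)
(w(2, 1)*R)*c(1) = (36*√6)*(-3 + 4*1) = (36*√6)*(-3 + 4) = (36*√6)*1 = 36*√6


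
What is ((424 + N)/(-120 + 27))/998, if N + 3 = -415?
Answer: -1/15469 ≈ -6.4645e-5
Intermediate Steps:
N = -418 (N = -3 - 415 = -418)
((424 + N)/(-120 + 27))/998 = ((424 - 418)/(-120 + 27))/998 = (6/(-93))*(1/998) = (6*(-1/93))*(1/998) = -2/31*1/998 = -1/15469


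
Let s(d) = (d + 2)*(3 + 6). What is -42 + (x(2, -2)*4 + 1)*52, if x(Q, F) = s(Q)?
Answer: 7498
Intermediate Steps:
s(d) = 18 + 9*d (s(d) = (2 + d)*9 = 18 + 9*d)
x(Q, F) = 18 + 9*Q
-42 + (x(2, -2)*4 + 1)*52 = -42 + ((18 + 9*2)*4 + 1)*52 = -42 + ((18 + 18)*4 + 1)*52 = -42 + (36*4 + 1)*52 = -42 + (144 + 1)*52 = -42 + 145*52 = -42 + 7540 = 7498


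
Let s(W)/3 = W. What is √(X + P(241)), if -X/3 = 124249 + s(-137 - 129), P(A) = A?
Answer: 8*I*√5783 ≈ 608.37*I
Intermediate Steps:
s(W) = 3*W
X = -370353 (X = -3*(124249 + 3*(-137 - 129)) = -3*(124249 + 3*(-266)) = -3*(124249 - 798) = -3*123451 = -370353)
√(X + P(241)) = √(-370353 + 241) = √(-370112) = 8*I*√5783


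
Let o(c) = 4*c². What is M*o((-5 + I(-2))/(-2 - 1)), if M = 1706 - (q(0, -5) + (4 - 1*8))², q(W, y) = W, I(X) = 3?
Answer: 27040/9 ≈ 3004.4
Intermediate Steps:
M = 1690 (M = 1706 - (0 + (4 - 1*8))² = 1706 - (0 + (4 - 8))² = 1706 - (0 - 4)² = 1706 - 1*(-4)² = 1706 - 1*16 = 1706 - 16 = 1690)
M*o((-5 + I(-2))/(-2 - 1)) = 1690*(4*((-5 + 3)/(-2 - 1))²) = 1690*(4*(-2/(-3))²) = 1690*(4*(-2*(-⅓))²) = 1690*(4*(⅔)²) = 1690*(4*(4/9)) = 1690*(16/9) = 27040/9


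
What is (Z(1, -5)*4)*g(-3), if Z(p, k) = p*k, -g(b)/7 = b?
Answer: -420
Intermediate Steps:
g(b) = -7*b
Z(p, k) = k*p
(Z(1, -5)*4)*g(-3) = (-5*1*4)*(-7*(-3)) = -5*4*21 = -20*21 = -420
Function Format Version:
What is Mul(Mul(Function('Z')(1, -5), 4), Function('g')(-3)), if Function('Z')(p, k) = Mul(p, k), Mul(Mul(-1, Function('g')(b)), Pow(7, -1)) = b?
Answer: -420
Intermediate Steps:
Function('g')(b) = Mul(-7, b)
Function('Z')(p, k) = Mul(k, p)
Mul(Mul(Function('Z')(1, -5), 4), Function('g')(-3)) = Mul(Mul(Mul(-5, 1), 4), Mul(-7, -3)) = Mul(Mul(-5, 4), 21) = Mul(-20, 21) = -420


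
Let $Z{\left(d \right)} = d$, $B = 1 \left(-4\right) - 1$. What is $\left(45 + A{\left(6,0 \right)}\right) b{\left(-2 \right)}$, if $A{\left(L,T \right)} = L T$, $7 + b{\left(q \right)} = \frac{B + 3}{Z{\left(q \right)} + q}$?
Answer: $- \frac{585}{2} \approx -292.5$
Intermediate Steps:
$B = -5$ ($B = -4 - 1 = -5$)
$b{\left(q \right)} = -7 - \frac{1}{q}$ ($b{\left(q \right)} = -7 + \frac{-5 + 3}{q + q} = -7 - \frac{2}{2 q} = -7 - 2 \frac{1}{2 q} = -7 - \frac{1}{q}$)
$\left(45 + A{\left(6,0 \right)}\right) b{\left(-2 \right)} = \left(45 + 6 \cdot 0\right) \left(-7 - \frac{1}{-2}\right) = \left(45 + 0\right) \left(-7 - - \frac{1}{2}\right) = 45 \left(-7 + \frac{1}{2}\right) = 45 \left(- \frac{13}{2}\right) = - \frac{585}{2}$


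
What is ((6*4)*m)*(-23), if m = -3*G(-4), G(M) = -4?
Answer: -6624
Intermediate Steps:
m = 12 (m = -3*(-4) = 12)
((6*4)*m)*(-23) = ((6*4)*12)*(-23) = (24*12)*(-23) = 288*(-23) = -6624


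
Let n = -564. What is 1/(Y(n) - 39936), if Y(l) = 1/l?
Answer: -564/22523905 ≈ -2.5040e-5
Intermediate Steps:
1/(Y(n) - 39936) = 1/(1/(-564) - 39936) = 1/(-1/564 - 39936) = 1/(-22523905/564) = -564/22523905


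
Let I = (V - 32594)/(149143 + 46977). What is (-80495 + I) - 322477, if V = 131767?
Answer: -79030769467/196120 ≈ -4.0297e+5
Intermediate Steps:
I = 99173/196120 (I = (131767 - 32594)/(149143 + 46977) = 99173/196120 ≈ 0.50568)
(-80495 + I) - 322477 = (-80495 + 99173/196120) - 322477 = -15786580227/196120 - 322477 = -79030769467/196120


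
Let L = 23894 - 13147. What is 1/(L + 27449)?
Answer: 1/38196 ≈ 2.6181e-5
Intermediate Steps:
L = 10747
1/(L + 27449) = 1/(10747 + 27449) = 1/38196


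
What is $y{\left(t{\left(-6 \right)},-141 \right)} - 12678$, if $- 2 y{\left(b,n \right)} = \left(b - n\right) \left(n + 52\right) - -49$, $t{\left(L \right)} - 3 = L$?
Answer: $- \frac{13123}{2} \approx -6561.5$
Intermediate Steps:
$t{\left(L \right)} = 3 + L$
$y{\left(b,n \right)} = - \frac{49}{2} - \frac{\left(52 + n\right) \left(b - n\right)}{2}$ ($y{\left(b,n \right)} = - \frac{\left(b - n\right) \left(n + 52\right) - -49}{2} = - \frac{\left(b - n\right) \left(52 + n\right) + 49}{2} = - \frac{\left(52 + n\right) \left(b - n\right) + 49}{2} = - \frac{49 + \left(52 + n\right) \left(b - n\right)}{2} = - \frac{49}{2} - \frac{\left(52 + n\right) \left(b - n\right)}{2}$)
$y{\left(t{\left(-6 \right)},-141 \right)} - 12678 = \left(- \frac{49}{2} + \frac{\left(-141\right)^{2}}{2} - 26 \left(3 - 6\right) + 26 \left(-141\right) - \frac{1}{2} \left(3 - 6\right) \left(-141\right)\right) - 12678 = \left(- \frac{49}{2} + \frac{1}{2} \cdot 19881 - -78 - 3666 - \left(- \frac{3}{2}\right) \left(-141\right)\right) - 12678 = \left(- \frac{49}{2} + \frac{19881}{2} + 78 - 3666 - \frac{423}{2}\right) - 12678 = \frac{12233}{2} - 12678 = - \frac{13123}{2}$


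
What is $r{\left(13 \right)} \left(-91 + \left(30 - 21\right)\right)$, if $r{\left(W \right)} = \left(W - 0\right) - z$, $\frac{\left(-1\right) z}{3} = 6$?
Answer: $-2542$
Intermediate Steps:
$z = -18$ ($z = \left(-3\right) 6 = -18$)
$r{\left(W \right)} = 18 + W$ ($r{\left(W \right)} = \left(W - 0\right) - -18 = \left(W + 0\right) + 18 = W + 18 = 18 + W$)
$r{\left(13 \right)} \left(-91 + \left(30 - 21\right)\right) = \left(18 + 13\right) \left(-91 + \left(30 - 21\right)\right) = 31 \left(-91 + \left(30 - 21\right)\right) = 31 \left(-91 + 9\right) = 31 \left(-82\right) = -2542$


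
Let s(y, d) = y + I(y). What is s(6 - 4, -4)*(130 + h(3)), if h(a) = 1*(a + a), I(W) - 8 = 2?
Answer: 1632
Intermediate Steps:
I(W) = 10 (I(W) = 8 + 2 = 10)
h(a) = 2*a (h(a) = 1*(2*a) = 2*a)
s(y, d) = 10 + y (s(y, d) = y + 10 = 10 + y)
s(6 - 4, -4)*(130 + h(3)) = (10 + (6 - 4))*(130 + 2*3) = (10 + 2)*(130 + 6) = 12*136 = 1632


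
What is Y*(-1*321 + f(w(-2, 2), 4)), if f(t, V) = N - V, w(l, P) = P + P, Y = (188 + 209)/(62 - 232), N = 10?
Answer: 25011/34 ≈ 735.62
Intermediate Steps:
Y = -397/170 (Y = 397/(-170) = 397*(-1/170) = -397/170 ≈ -2.3353)
w(l, P) = 2*P
f(t, V) = 10 - V
Y*(-1*321 + f(w(-2, 2), 4)) = -397*(-1*321 + (10 - 1*4))/170 = -397*(-321 + (10 - 4))/170 = -397*(-321 + 6)/170 = -397/170*(-315) = 25011/34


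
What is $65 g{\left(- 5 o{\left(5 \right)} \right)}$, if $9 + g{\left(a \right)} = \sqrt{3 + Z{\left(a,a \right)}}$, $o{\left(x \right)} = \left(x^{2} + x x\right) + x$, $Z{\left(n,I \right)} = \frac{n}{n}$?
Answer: $-455$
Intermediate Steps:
$Z{\left(n,I \right)} = 1$
$o{\left(x \right)} = x + 2 x^{2}$ ($o{\left(x \right)} = \left(x^{2} + x^{2}\right) + x = 2 x^{2} + x = x + 2 x^{2}$)
$g{\left(a \right)} = -7$ ($g{\left(a \right)} = -9 + \sqrt{3 + 1} = -9 + \sqrt{4} = -9 + 2 = -7$)
$65 g{\left(- 5 o{\left(5 \right)} \right)} = 65 \left(-7\right) = -455$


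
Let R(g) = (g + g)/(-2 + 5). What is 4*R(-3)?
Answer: -8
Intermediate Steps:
R(g) = 2*g/3 (R(g) = (2*g)/3 = (2*g)*(⅓) = 2*g/3)
4*R(-3) = 4*((⅔)*(-3)) = 4*(-2) = -8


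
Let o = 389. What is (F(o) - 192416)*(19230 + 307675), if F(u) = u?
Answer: -62774586435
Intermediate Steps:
(F(o) - 192416)*(19230 + 307675) = (389 - 192416)*(19230 + 307675) = -192027*326905 = -62774586435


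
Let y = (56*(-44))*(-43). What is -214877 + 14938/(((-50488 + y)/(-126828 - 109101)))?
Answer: -2573707555/9244 ≈ -2.7842e+5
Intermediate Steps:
y = 105952 (y = -2464*(-43) = 105952)
-214877 + 14938/(((-50488 + y)/(-126828 - 109101))) = -214877 + 14938/(((-50488 + 105952)/(-126828 - 109101))) = -214877 + 14938/((55464/(-235929))) = -214877 + 14938/((55464*(-1/235929))) = -214877 + 14938/(-18488/78643) = -214877 + 14938*(-78643/18488) = -214877 - 587384567/9244 = -2573707555/9244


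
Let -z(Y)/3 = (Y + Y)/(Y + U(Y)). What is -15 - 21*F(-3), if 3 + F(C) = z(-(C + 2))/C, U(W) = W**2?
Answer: 27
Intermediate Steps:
z(Y) = -6*Y/(Y + Y**2) (z(Y) = -3*(Y + Y)/(Y + Y**2) = -3*2*Y/(Y + Y**2) = -6*Y/(Y + Y**2))
F(C) = -3 - 6/(C*(-1 - C)) (F(C) = -3 + (-6/(1 - (C + 2)))/C = -3 + (-6/(1 - (2 + C)))/C = -3 + (-6/(1 + (-2 - C)))/C = -3 + (-6/(-1 - C))/C = -3 - 6/(C*(-1 - C)))
-15 - 21*F(-3) = -15 - 63*(2 - 1*(-3) - 1*(-3)**2)/((-3)*(1 - 3)) = -15 - 63*(-1)*(2 + 3 - 1*9)/(3*(-2)) = -15 - 63*(-1)*(-1)*(2 + 3 - 9)/(3*2) = -15 - 63*(-1)*(-1)*(-4)/(3*2) = -15 - 21*(-2) = -15 + 42 = 27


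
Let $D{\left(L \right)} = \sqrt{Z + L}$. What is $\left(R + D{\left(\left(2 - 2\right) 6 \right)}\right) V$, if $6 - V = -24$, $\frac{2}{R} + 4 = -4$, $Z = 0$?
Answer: $- \frac{15}{2} \approx -7.5$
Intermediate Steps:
$D{\left(L \right)} = \sqrt{L}$ ($D{\left(L \right)} = \sqrt{0 + L} = \sqrt{L}$)
$R = - \frac{1}{4}$ ($R = \frac{2}{-4 - 4} = \frac{2}{-8} = 2 \left(- \frac{1}{8}\right) = - \frac{1}{4} \approx -0.25$)
$V = 30$ ($V = 6 - -24 = 6 + 24 = 30$)
$\left(R + D{\left(\left(2 - 2\right) 6 \right)}\right) V = \left(- \frac{1}{4} + \sqrt{\left(2 - 2\right) 6}\right) 30 = \left(- \frac{1}{4} + \sqrt{0 \cdot 6}\right) 30 = \left(- \frac{1}{4} + \sqrt{0}\right) 30 = \left(- \frac{1}{4} + 0\right) 30 = \left(- \frac{1}{4}\right) 30 = - \frac{15}{2}$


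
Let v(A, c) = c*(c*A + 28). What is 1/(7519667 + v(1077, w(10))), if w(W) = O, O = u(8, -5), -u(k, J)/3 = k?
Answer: 1/8139347 ≈ 1.2286e-7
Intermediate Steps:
u(k, J) = -3*k
O = -24 (O = -3*8 = -24)
w(W) = -24
v(A, c) = c*(28 + A*c) (v(A, c) = c*(A*c + 28) = c*(28 + A*c))
1/(7519667 + v(1077, w(10))) = 1/(7519667 - 24*(28 + 1077*(-24))) = 1/(7519667 - 24*(28 - 25848)) = 1/(7519667 - 24*(-25820)) = 1/(7519667 + 619680) = 1/8139347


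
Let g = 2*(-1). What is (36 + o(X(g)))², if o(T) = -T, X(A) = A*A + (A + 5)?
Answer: 841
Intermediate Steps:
g = -2
X(A) = 5 + A + A² (X(A) = A² + (5 + A) = 5 + A + A²)
(36 + o(X(g)))² = (36 - (5 - 2 + (-2)²))² = (36 - (5 - 2 + 4))² = (36 - 1*7)² = (36 - 7)² = 29² = 841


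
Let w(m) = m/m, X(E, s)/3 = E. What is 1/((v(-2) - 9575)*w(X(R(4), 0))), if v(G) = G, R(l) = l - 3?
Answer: -1/9577 ≈ -0.00010442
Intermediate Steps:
R(l) = -3 + l
X(E, s) = 3*E
w(m) = 1
1/((v(-2) - 9575)*w(X(R(4), 0))) = 1/(-2 - 9575*1) = 1/(-9577) = -1/9577*1 = -1/9577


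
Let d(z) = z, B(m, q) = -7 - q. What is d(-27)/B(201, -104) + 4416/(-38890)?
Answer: -739191/1886165 ≈ -0.39190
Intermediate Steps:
d(-27)/B(201, -104) + 4416/(-38890) = -27/(-7 - 1*(-104)) + 4416/(-38890) = -27/(-7 + 104) + 4416*(-1/38890) = -27/97 - 2208/19445 = -739191/1886165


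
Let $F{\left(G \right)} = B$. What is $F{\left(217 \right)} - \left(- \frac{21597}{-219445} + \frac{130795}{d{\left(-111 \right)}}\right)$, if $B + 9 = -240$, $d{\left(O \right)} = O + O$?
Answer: $\frac{447757663}{1316670} \approx 340.07$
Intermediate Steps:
$d{\left(O \right)} = 2 O$
$B = -249$ ($B = -9 - 240 = -249$)
$F{\left(G \right)} = -249$
$F{\left(217 \right)} - \left(- \frac{21597}{-219445} + \frac{130795}{d{\left(-111 \right)}}\right) = -249 - \left(- \frac{21597}{-219445} + \frac{130795}{2 \left(-111\right)}\right) = -249 - \left(\left(-21597\right) \left(- \frac{1}{219445}\right) + \frac{130795}{-222}\right) = -249 - \left(\frac{21597}{219445} + 130795 \left(- \frac{1}{222}\right)\right) = -249 - \left(\frac{21597}{219445} - \frac{3535}{6}\right) = -249 - - \frac{775608493}{1316670} = -249 + \frac{775608493}{1316670} = \frac{447757663}{1316670}$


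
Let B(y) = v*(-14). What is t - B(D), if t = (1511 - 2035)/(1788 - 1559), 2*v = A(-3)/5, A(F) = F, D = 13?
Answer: -7429/1145 ≈ -6.4882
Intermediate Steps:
v = -3/10 (v = (-3/5)/2 = (-3*⅕)/2 = (½)*(-⅗) = -3/10 ≈ -0.30000)
t = -524/229 ≈ -2.2882
B(y) = 21/5 (B(y) = -3/10*(-14) = 21/5)
t - B(D) = -524/229 - 1*21/5 = -524/229 - 21/5 = -7429/1145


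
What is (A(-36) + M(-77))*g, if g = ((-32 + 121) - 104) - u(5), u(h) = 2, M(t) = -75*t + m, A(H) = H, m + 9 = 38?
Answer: -98056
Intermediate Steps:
m = 29 (m = -9 + 38 = 29)
M(t) = 29 - 75*t (M(t) = -75*t + 29 = 29 - 75*t)
g = -17 (g = ((-32 + 121) - 104) - 1*2 = (89 - 104) - 2 = -15 - 2 = -17)
(A(-36) + M(-77))*g = (-36 + (29 - 75*(-77)))*(-17) = (-36 + (29 + 5775))*(-17) = (-36 + 5804)*(-17) = 5768*(-17) = -98056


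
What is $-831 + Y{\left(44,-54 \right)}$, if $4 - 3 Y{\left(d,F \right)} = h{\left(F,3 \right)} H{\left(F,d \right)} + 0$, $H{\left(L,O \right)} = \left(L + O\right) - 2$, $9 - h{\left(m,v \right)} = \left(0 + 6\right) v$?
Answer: $- \frac{2597}{3} \approx -865.67$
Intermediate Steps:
$h{\left(m,v \right)} = 9 - 6 v$ ($h{\left(m,v \right)} = 9 - \left(0 + 6\right) v = 9 - 6 v$)
$H{\left(L,O \right)} = -2 + L + O$
$Y{\left(d,F \right)} = - \frac{14}{3} + 3 F + 3 d$ ($Y{\left(d,F \right)} = \frac{4}{3} - \frac{\left(9 - 18\right) \left(-2 + F + d\right) + 0}{3} = \frac{4}{3} - \frac{- 9 \left(-2 + F + d\right) + 0}{3} = \frac{4}{3} - \frac{\left(18 - 9 F - 9 d\right) + 0}{3} = \frac{4}{3} - \frac{18 - 9 F - 9 d}{3} = \frac{4}{3} + \left(-6 + 3 F + 3 d\right) = - \frac{14}{3} + 3 F + 3 d$)
$-831 + Y{\left(44,-54 \right)} = -831 + \left(- \frac{14}{3} + 3 \left(-54\right) + 3 \cdot 44\right) = -831 - \frac{104}{3} = - \frac{2597}{3}$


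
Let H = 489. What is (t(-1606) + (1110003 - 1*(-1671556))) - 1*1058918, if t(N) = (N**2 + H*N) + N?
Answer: 3514937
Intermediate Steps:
t(N) = N**2 + 490*N (t(N) = (N**2 + 489*N) + N = N**2 + 490*N)
(t(-1606) + (1110003 - 1*(-1671556))) - 1*1058918 = (-1606*(490 - 1606) + (1110003 - 1*(-1671556))) - 1*1058918 = (-1606*(-1116) + (1110003 + 1671556)) - 1058918 = (1792296 + 2781559) - 1058918 = 4573855 - 1058918 = 3514937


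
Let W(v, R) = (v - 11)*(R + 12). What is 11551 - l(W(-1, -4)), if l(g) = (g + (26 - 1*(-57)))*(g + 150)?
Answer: 12253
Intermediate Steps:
W(v, R) = (-11 + v)*(12 + R)
l(g) = (83 + g)*(150 + g) (l(g) = (g + (26 + 57))*(150 + g) = (g + 83)*(150 + g) = (83 + g)*(150 + g))
11551 - l(W(-1, -4)) = 11551 - (12450 + (-132 - 11*(-4) + 12*(-1) - 4*(-1))**2 + 233*(-132 - 11*(-4) + 12*(-1) - 4*(-1))) = 11551 - (12450 + (-132 + 44 - 12 + 4)**2 + 233*(-132 + 44 - 12 + 4)) = 11551 - (12450 + (-96)**2 + 233*(-96)) = 11551 - (12450 + 9216 - 22368) = 11551 - 1*(-702) = 11551 + 702 = 12253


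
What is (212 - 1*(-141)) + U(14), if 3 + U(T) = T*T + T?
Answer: 560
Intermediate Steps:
U(T) = -3 + T + T² (U(T) = -3 + (T*T + T) = -3 + (T² + T) = -3 + (T + T²) = -3 + T + T²)
(212 - 1*(-141)) + U(14) = (212 - 1*(-141)) + (-3 + 14 + 14²) = (212 + 141) + (-3 + 14 + 196) = 353 + 207 = 560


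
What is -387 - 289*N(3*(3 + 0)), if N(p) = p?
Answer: -2988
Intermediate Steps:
-387 - 289*N(3*(3 + 0)) = -387 - 867*(3 + 0) = -387 - 867*3 = -387 - 289*9 = -387 - 2601 = -2988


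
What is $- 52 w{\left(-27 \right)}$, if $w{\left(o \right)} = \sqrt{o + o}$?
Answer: $- 156 i \sqrt{6} \approx - 382.12 i$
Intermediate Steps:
$w{\left(o \right)} = \sqrt{2} \sqrt{o}$ ($w{\left(o \right)} = \sqrt{2 o} = \sqrt{2} \sqrt{o}$)
$- 52 w{\left(-27 \right)} = - 52 \sqrt{2} \sqrt{-27} = - 52 \sqrt{2} \cdot 3 i \sqrt{3} = - 52 \cdot 3 i \sqrt{6} = - 156 i \sqrt{6}$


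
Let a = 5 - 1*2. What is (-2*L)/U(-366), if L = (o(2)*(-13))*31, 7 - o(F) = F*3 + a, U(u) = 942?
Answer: -806/471 ≈ -1.7113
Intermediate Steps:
a = 3 (a = 5 - 2 = 3)
o(F) = 4 - 3*F (o(F) = 7 - (F*3 + 3) = 7 - (3*F + 3) = 7 - (3 + 3*F) = 7 + (-3 - 3*F) = 4 - 3*F)
L = 806 (L = ((4 - 3*2)*(-13))*31 = ((4 - 6)*(-13))*31 = -2*(-13)*31 = 26*31 = 806)
(-2*L)/U(-366) = -2*806/942 = -1612*1/942 = -806/471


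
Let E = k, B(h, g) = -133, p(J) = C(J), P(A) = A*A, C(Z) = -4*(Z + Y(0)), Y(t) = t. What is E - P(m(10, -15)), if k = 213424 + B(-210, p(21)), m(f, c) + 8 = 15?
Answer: 213242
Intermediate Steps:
m(f, c) = 7 (m(f, c) = -8 + 15 = 7)
C(Z) = -4*Z (C(Z) = -4*(Z + 0) = -4*Z)
P(A) = A²
p(J) = -4*J
k = 213291 (k = 213424 - 133 = 213291)
E = 213291
E - P(m(10, -15)) = 213291 - 1*7² = 213291 - 1*49 = 213291 - 49 = 213242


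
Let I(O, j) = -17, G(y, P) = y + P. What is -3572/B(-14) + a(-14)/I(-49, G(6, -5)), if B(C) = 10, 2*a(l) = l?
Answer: -30327/85 ≈ -356.79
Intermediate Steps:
a(l) = l/2
G(y, P) = P + y
-3572/B(-14) + a(-14)/I(-49, G(6, -5)) = -3572/10 + ((1/2)*(-14))/(-17) = -3572*1/10 - 7*(-1/17) = -1786/5 + 7/17 = -30327/85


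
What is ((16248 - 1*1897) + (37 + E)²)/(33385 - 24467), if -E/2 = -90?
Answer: 30720/4459 ≈ 6.8894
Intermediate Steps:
E = 180 (E = -2*(-90) = 180)
((16248 - 1*1897) + (37 + E)²)/(33385 - 24467) = ((16248 - 1*1897) + (37 + 180)²)/(33385 - 24467) = ((16248 - 1897) + 217²)/8918 = (14351 + 47089)*(1/8918) = 61440*(1/8918) = 30720/4459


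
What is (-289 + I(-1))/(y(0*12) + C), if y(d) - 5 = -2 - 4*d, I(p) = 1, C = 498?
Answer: -96/167 ≈ -0.57485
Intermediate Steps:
y(d) = 3 - 4*d (y(d) = 5 + (-2 - 4*d) = 3 - 4*d)
(-289 + I(-1))/(y(0*12) + C) = (-289 + 1)/((3 - 0*12) + 498) = -288/((3 - 4*0) + 498) = -288/((3 + 0) + 498) = -288/(3 + 498) = -288/501 = -288*1/501 = -96/167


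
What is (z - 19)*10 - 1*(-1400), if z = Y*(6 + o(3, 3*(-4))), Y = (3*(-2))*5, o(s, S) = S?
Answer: 3010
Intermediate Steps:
Y = -30 (Y = -6*5 = -30)
z = 180 (z = -30*(6 + 3*(-4)) = -30*(6 - 12) = -30*(-6) = 180)
(z - 19)*10 - 1*(-1400) = (180 - 19)*10 - 1*(-1400) = 161*10 + 1400 = 1610 + 1400 = 3010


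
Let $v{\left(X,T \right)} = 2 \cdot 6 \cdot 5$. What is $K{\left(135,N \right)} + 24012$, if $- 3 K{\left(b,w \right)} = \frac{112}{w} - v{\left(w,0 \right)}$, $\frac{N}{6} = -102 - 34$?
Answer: $\frac{3676903}{153} \approx 24032.0$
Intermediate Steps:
$v{\left(X,T \right)} = 60$ ($v{\left(X,T \right)} = 12 \cdot 5 = 60$)
$N = -816$ ($N = 6 \left(-102 - 34\right) = 6 \left(-136\right) = -816$)
$K{\left(b,w \right)} = 20 - \frac{112}{3 w}$ ($K{\left(b,w \right)} = - \frac{\frac{112}{w} - 60}{3} = - \frac{-60 + \frac{112}{w}}{3} = 20 - \frac{112}{3 w}$)
$K{\left(135,N \right)} + 24012 = \left(20 - \frac{112}{3 \left(-816\right)}\right) + 24012 = \left(20 - - \frac{7}{153}\right) + 24012 = \left(20 + \frac{7}{153}\right) + 24012 = \frac{3067}{153} + 24012 = \frac{3676903}{153}$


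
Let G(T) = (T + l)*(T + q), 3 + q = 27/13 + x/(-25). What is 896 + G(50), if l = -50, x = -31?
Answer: 896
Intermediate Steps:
q = 103/325 (q = -3 + (27/13 - 31/(-25)) = -3 + (27*(1/13) - 31*(-1/25)) = -3 + (27/13 + 31/25) = -3 + 1078/325 = 103/325 ≈ 0.31692)
G(T) = (-50 + T)*(103/325 + T) (G(T) = (T - 50)*(T + 103/325) = (-50 + T)*(103/325 + T))
896 + G(50) = 896 + (-206/13 + 50² - 16147/325*50) = 896 + (-206/13 + 2500 - 32294/13) = 896 + 0 = 896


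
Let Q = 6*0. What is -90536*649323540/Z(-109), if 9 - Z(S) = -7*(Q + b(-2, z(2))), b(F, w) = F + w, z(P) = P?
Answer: -6531906224160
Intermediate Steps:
Q = 0
Z(S) = 9 (Z(S) = 9 - (-7)*(0 + (-2 + 2)) = 9 - (-7)*(0 + 0) = 9 - (-7)*0 = 9 - 1*0 = 9 + 0 = 9)
-90536*649323540/Z(-109) = -90536/((9/49180)/13203) = -90536/((9*(1/49180))*(1/13203)) = -90536/((9/49180)*(1/13203)) = -90536/1/72147060 = -90536*72147060 = -6531906224160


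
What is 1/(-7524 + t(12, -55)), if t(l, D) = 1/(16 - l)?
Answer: -4/30095 ≈ -0.00013291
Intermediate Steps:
1/(-7524 + t(12, -55)) = 1/(-7524 - 1/(-16 + 12)) = 1/(-7524 - 1/(-4)) = 1/(-7524 - 1*(-¼)) = 1/(-7524 + ¼) = 1/(-30095/4) = -4/30095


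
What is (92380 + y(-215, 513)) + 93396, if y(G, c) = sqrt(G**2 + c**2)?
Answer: 185776 + 37*sqrt(226) ≈ 1.8633e+5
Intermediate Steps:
(92380 + y(-215, 513)) + 93396 = (92380 + sqrt((-215)**2 + 513**2)) + 93396 = (92380 + sqrt(46225 + 263169)) + 93396 = (92380 + sqrt(309394)) + 93396 = (92380 + 37*sqrt(226)) + 93396 = 185776 + 37*sqrt(226)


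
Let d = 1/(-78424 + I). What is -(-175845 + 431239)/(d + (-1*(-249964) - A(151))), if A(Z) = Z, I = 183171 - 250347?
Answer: -37185366400/36372772799 ≈ -1.0223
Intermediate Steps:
I = -67176
d = -1/145600 (d = 1/(-78424 - 67176) = 1/(-145600) = -1/145600 ≈ -6.8681e-6)
-(-175845 + 431239)/(d + (-1*(-249964) - A(151))) = -(-175845 + 431239)/(-1/145600 + (-1*(-249964) - 1*151)) = -255394/(-1/145600 + (249964 - 151)) = -255394/(-1/145600 + 249813) = -255394/36372772799/145600 = -255394*145600/36372772799 = -1*37185366400/36372772799 = -37185366400/36372772799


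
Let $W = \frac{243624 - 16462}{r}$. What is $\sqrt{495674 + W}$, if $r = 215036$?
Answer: $\frac{\sqrt{5730063293480334}}{107518} \approx 704.04$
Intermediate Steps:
$W = \frac{113581}{107518}$ ($W = \frac{243624 - 16462}{215036} = \left(243624 - 16462\right) \frac{1}{215036} = 227162 \cdot \frac{1}{215036} = \frac{113581}{107518} \approx 1.0564$)
$\sqrt{495674 + W} = \sqrt{495674 + \frac{113581}{107518}} = \sqrt{\frac{53293990713}{107518}} = \frac{\sqrt{5730063293480334}}{107518}$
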